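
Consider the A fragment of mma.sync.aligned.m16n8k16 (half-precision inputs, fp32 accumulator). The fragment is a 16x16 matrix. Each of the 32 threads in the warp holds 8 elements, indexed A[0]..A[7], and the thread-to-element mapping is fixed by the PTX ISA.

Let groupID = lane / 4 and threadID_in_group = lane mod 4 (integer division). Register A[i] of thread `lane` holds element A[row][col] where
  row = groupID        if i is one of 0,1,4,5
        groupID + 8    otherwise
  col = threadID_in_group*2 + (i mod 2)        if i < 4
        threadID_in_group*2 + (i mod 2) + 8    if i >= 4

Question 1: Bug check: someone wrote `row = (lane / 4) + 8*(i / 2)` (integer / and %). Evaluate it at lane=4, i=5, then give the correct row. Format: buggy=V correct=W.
`(lane / 4) + 8*(i / 2)`[4,5]=>17
L=4=>grp=4>>2=1, tig=4&3=0
[5]=>row 1+0=1  col 0·2+1+8=9
row: 17 vs 1

buggy=17 correct=1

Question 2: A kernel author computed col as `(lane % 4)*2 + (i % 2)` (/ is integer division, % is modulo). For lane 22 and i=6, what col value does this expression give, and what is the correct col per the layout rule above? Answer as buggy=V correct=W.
buggy=4 correct=12

`(lane % 4)*2 + (i % 2)`[22,6]=>4
22: grp=5,tig=2
[6] (5+8,2*2+0+8) = (13,12)
col: 4 vs 12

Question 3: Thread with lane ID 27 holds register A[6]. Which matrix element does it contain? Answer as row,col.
14,14

lane 27: grp=6 (27/4), tig=3 (27%4)
i=6: r=6+8=14, c=3*2+0+8=14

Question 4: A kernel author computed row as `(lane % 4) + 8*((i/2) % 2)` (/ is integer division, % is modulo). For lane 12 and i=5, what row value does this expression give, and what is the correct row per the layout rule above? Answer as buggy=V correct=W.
buggy=0 correct=3

`(lane % 4) + 8*((i/2) % 2)`[12,5]=>0
lane 12: grp=3 (12/4), tig=0 (12%4)
i=5: r=3+0=3, c=0*2+1+8=9
row: 0 vs 3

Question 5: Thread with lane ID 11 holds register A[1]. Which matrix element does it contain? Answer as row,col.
2,7

L=11->gid=11>>2=2, tid=11&3=3
[1]->row 2+0=2  col 3·2+1+0=7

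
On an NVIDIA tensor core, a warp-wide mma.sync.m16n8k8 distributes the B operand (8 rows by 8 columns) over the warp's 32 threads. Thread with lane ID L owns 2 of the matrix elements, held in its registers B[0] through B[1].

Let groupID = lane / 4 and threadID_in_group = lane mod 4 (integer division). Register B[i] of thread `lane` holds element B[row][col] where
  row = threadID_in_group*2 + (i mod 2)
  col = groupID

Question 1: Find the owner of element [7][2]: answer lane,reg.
11,1

c: 2->gid=2  r: 7->tid=3,i&1=1
L=2*4+3=11  i=1=1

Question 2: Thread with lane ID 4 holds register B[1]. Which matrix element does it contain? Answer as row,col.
lane 4: g=1 (4/4), t=0 (4%4)
i=1: r=0*2+1=1, c=g=1

1,1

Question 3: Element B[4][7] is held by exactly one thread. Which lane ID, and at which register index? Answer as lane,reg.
30,0

c:7=>grp=7  r:4=>tig=2,lo=0
L=7*4+2=30  i=0=0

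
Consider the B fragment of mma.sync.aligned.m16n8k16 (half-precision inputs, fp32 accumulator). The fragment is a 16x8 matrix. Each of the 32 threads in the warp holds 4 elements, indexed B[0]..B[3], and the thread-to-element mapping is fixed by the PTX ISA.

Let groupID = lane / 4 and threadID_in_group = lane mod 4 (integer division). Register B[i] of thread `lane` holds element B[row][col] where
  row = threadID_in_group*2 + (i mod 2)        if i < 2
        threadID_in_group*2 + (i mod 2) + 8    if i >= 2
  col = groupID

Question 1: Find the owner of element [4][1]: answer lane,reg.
6,0

c=1->g=1  r=4->rb=0,t=2,b0=0
L=1*4+2=6  i=0*2+0=0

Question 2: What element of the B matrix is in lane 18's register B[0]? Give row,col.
18: g=4,t=2
[0] (2*2+0+0,4) = (4,4)

4,4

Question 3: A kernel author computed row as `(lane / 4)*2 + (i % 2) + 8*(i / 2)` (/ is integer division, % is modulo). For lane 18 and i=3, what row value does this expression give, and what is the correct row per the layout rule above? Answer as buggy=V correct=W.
buggy=17 correct=13

`(lane / 4)*2 + (i % 2) + 8*(i / 2)`[18,3]=>17
lane 18=>18/4=4, 18 mod 4=2
i=3  r:2·2+1+8=>13  c:4
row: 17 vs 13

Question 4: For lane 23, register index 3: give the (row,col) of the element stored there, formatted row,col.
15,5

lane 23: grp=5 (23/4), tig=3 (23%4)
i=3: r=3*2+1+8=15, c=grp=5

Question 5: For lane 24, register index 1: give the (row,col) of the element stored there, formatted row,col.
1,6

lane 24: g=6 (24/4), t=0 (24%4)
i=1: r=0*2+1+0=1, c=g=6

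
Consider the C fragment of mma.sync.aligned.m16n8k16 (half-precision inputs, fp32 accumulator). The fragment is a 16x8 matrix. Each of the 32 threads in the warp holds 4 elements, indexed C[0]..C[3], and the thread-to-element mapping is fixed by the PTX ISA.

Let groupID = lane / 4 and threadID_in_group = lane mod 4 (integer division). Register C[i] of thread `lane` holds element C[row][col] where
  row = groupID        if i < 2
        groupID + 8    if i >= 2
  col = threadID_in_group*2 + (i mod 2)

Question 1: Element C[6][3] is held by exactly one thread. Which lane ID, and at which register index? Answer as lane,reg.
r=6→G=6,rhi=0  c=3→T=1,p=1
L=6*4+1=25  i=0*2+1=1

25,1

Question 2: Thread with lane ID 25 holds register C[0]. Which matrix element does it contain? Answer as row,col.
6,2

L=25→G=25>>2=6, T=25&3=1
[0]→row 6+0=6  col 1·2+0=2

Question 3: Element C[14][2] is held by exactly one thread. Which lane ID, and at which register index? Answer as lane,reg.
r:14=>grp=6,rB=1  c:2=>tig=1,lo=0
L=6*4+1=25  i=1*2+0=2

25,2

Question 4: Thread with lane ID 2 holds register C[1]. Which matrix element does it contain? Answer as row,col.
lane 2: g=0 (2/4), t=2 (2%4)
i=1: r=0+0=0, c=2*2+1=5

0,5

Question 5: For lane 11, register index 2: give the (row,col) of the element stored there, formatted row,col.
10,6

11: grp=2,tig=3
[2] (2+8,3*2+0) = (10,6)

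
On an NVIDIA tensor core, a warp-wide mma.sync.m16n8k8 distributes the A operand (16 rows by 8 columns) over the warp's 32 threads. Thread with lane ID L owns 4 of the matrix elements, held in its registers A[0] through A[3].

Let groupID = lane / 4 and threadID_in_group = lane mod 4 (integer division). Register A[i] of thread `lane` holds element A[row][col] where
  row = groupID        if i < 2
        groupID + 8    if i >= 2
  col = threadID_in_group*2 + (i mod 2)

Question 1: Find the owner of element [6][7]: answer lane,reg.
r=6->g=6,rb=0  c=7->t=3,b0=1
L=6*4+3=27  i=0*2+1=1

27,1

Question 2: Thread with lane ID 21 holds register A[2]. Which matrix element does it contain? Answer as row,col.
13,2

21: g=5,t=1
[2] (5+8,1*2+0) = (13,2)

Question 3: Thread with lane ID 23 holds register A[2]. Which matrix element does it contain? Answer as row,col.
23: g=5,t=3
[2] (5+8,3*2+0) = (13,6)

13,6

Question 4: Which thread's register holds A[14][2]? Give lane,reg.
25,2

r=14→G=6,rhi=1  c=2→T=1,p=0
L=6*4+1=25  i=1*2+0=2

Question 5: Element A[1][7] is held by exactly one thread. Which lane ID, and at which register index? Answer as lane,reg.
7,1

r=1⇒gr=1,Rb=0  c=7⇒th=3,odd=1
L=1*4+3=7  i=0*2+1=1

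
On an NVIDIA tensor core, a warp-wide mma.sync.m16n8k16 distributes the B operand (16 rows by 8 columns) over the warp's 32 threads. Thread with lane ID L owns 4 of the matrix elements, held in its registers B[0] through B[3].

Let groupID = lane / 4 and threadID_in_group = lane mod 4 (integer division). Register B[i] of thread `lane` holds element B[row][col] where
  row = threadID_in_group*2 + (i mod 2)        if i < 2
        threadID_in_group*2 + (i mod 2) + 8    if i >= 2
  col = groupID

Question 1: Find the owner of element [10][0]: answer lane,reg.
c=0⇒gr=0  r=10⇒Rb=1,th=1,odd=0
L=0*4+1=1  i=1*2+0=2

1,2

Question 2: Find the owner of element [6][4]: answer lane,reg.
19,0

c=4⇒gr=4  r=6⇒Rb=0,th=3,odd=0
L=4*4+3=19  i=0*2+0=0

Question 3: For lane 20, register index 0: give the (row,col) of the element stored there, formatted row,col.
0,5

20: g=5,t=0
[0] (0*2+0+0,5) = (0,5)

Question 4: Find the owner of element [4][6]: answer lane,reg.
c=6->g=6  r=4->rb=0,t=2,b0=0
L=6*4+2=26  i=0*2+0=0

26,0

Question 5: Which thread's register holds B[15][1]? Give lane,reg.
7,3

c:1=>grp=1  r:15=>rB=1,tig=3,lo=1
L=1*4+3=7  i=1*2+1=3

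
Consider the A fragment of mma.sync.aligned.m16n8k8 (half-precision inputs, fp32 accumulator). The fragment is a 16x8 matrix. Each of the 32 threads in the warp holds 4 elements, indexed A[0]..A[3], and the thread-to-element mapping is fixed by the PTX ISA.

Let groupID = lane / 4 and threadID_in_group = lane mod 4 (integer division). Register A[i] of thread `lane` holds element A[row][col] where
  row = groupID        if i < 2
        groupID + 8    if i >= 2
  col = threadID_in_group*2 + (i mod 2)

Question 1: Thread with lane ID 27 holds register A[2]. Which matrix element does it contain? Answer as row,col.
14,6

lane 27⇒27/4=6, 27 mod 4=3
i=2  r:6+8⇒14  c:2·3+0⇒6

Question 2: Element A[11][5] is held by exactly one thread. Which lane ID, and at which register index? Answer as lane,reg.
14,3

r=11->g=3,rb=1  c=5->t=2,b0=1
L=3*4+2=14  i=1*2+1=3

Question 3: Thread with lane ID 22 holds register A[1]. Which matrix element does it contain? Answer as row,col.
5,5

22: G=5,T=2
[1] (5+0,2*2+1) = (5,5)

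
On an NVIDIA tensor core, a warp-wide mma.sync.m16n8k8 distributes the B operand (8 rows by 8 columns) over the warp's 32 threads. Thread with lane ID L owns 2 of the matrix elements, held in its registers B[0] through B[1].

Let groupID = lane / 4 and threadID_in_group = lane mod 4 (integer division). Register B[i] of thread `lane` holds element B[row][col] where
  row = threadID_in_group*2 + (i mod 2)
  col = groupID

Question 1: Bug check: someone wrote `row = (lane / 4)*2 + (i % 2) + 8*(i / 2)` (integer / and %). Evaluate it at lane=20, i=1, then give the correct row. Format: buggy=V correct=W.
buggy=11 correct=1

`(lane / 4)*2 + (i % 2) + 8*(i / 2)`[20,1]→11
lane 20: G=5 (20/4), T=0 (20%4)
i=1: r=0*2+1=1, c=G=5
row: 11 vs 1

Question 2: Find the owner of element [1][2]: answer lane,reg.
8,1

c:2=>grp=2  r:1=>tig=0,lo=1
L=2*4+0=8  i=1=1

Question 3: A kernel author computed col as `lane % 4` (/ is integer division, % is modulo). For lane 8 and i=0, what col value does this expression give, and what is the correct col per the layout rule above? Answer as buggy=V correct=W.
buggy=0 correct=2

`lane % 4`[8,0]->0
lane 8: gid=2 (8/4), tid=0 (8%4)
i=0: r=0*2+0=0, c=gid=2
col: 0 vs 2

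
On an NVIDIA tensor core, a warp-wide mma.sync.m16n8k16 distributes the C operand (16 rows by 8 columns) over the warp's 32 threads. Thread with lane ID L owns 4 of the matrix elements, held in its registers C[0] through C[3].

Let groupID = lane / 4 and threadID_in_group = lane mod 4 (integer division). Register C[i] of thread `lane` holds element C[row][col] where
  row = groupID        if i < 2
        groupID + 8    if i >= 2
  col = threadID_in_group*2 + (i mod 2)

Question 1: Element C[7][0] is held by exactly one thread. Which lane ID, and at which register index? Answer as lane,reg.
r=7⇒gr=7,Rb=0  c=0⇒th=0,odd=0
L=7*4+0=28  i=0*2+0=0

28,0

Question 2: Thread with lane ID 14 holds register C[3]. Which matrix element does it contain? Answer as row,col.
14: grp=3,tig=2
[3] (3+8,2*2+1) = (11,5)

11,5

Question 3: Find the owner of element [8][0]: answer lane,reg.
r:8=>grp=0,rB=1  c:0=>tig=0,lo=0
L=0*4+0=0  i=1*2+0=2

0,2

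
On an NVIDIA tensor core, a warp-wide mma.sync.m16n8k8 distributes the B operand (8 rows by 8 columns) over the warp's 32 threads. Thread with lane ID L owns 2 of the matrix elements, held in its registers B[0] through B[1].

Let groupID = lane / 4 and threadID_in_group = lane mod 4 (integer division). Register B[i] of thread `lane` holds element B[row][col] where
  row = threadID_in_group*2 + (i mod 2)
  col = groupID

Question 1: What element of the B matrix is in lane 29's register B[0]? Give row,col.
lane 29: gr=7 (29/4), th=1 (29%4)
i=0: r=1*2+0=2, c=gr=7

2,7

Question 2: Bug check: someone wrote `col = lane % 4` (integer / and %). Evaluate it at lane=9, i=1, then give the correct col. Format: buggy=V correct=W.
buggy=1 correct=2

`lane % 4`[9,1]⇒1
lane 9⇒9/4=2, 9 mod 4=1
i=1  r:2·1+1⇒3  c:2
col: 1 vs 2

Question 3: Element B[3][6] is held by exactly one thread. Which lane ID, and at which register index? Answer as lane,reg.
c:6=>grp=6  r:3=>tig=1,lo=1
L=6*4+1=25  i=1=1

25,1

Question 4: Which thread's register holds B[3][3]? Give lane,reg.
13,1

c=3->g=3  r=3->t=1,b0=1
L=3*4+1=13  i=1=1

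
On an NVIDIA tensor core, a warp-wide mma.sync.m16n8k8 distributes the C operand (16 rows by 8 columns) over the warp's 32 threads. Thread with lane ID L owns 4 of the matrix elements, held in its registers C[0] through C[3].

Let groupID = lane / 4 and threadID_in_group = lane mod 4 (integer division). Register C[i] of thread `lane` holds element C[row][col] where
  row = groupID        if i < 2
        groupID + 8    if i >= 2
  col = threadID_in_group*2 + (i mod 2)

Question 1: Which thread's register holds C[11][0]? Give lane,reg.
r=11->g=3,rb=1  c=0->t=0,b0=0
L=3*4+0=12  i=1*2+0=2

12,2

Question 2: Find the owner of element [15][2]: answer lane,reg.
29,2

r=15->g=7,rb=1  c=2->t=1,b0=0
L=7*4+1=29  i=1*2+0=2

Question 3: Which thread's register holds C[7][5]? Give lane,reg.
r=7⇒gr=7,Rb=0  c=5⇒th=2,odd=1
L=7*4+2=30  i=0*2+1=1

30,1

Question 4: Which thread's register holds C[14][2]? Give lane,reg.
25,2

r: 14->gid=6,r8=1  c: 2->tid=1,i&1=0
L=6*4+1=25  i=1*2+0=2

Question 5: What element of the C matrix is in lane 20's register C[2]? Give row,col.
lane 20: G=5 (20/4), T=0 (20%4)
i=2: r=5+8=13, c=0*2+0=0

13,0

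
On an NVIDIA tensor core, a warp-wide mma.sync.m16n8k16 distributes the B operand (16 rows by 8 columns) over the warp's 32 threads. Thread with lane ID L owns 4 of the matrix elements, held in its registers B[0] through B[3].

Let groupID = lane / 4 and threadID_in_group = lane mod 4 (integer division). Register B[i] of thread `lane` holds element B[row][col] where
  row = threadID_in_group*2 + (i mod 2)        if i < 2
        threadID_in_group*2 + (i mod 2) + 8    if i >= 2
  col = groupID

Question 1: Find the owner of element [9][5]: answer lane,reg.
20,3

c=5→G=5  r=9→rhi=1,T=0,p=1
L=5*4+0=20  i=1*2+1=3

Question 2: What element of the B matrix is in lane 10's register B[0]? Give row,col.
lane 10: gid=2 (10/4), tid=2 (10%4)
i=0: r=2*2+0+0=4, c=gid=2

4,2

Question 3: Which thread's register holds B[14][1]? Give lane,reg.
c=1→G=1  r=14→rhi=1,T=3,p=0
L=1*4+3=7  i=1*2+0=2

7,2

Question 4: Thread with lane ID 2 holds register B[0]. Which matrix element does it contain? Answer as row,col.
4,0

lane 2->2/4=0, 2 mod 4=2
i=0  r:2·2+0+0->4  c:0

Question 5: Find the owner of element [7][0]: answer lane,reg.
3,1

c=0→G=0  r=7→rhi=0,T=3,p=1
L=0*4+3=3  i=0*2+1=1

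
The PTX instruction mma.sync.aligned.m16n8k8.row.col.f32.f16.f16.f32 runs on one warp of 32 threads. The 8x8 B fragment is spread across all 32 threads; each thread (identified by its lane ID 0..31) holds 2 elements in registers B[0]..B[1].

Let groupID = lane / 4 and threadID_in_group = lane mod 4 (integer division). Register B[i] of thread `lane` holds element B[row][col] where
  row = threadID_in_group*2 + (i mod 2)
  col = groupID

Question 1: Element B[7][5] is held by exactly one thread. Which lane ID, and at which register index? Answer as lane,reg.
23,1

c:5=>grp=5  r:7=>tig=3,lo=1
L=5*4+3=23  i=1=1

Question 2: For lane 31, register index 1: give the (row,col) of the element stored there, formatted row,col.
7,7

31: g=7,t=3
[1] (3*2+1,7) = (7,7)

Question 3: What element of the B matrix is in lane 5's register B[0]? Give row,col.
lane 5->5/4=1, 5 mod 4=1
i=0  r:2·1+0->2  c:1

2,1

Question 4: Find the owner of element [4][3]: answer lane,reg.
14,0

c: 3->gid=3  r: 4->tid=2,i&1=0
L=3*4+2=14  i=0=0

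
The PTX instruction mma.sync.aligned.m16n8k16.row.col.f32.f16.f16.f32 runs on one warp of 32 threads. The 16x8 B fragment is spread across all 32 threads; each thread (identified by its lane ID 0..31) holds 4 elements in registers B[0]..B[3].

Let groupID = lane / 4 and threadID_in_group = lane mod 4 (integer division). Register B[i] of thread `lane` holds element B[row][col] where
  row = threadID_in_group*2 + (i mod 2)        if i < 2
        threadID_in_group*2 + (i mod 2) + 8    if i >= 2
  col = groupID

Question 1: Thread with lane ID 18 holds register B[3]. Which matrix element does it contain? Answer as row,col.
18: gid=4,tid=2
[3] (2*2+1+8,4) = (13,4)

13,4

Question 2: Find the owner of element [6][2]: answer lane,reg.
c: 2->gid=2  r: 6->r8=0,tid=3,i&1=0
L=2*4+3=11  i=0*2+0=0

11,0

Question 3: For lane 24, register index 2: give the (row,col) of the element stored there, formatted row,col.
8,6

L=24->gid=24>>2=6, tid=24&3=0
[2]->row 0·2+0+8=8  col gid=6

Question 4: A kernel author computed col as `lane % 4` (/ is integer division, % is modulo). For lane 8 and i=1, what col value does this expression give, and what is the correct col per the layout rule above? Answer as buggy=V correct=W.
`lane % 4`[8,1]→0
8: G=2,T=0
[1] (0*2+1+0,2) = (1,2)
col: 0 vs 2

buggy=0 correct=2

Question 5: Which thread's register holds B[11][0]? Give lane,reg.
1,3

c: 0->gid=0  r: 11->r8=1,tid=1,i&1=1
L=0*4+1=1  i=1*2+1=3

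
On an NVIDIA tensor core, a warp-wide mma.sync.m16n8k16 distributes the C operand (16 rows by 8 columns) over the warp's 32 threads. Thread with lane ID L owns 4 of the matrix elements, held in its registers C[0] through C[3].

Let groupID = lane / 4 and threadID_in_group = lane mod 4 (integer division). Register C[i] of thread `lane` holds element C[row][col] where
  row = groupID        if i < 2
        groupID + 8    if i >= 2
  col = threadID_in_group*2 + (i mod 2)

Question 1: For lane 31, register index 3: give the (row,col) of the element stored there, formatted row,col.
31: g=7,t=3
[3] (7+8,3*2+1) = (15,7)

15,7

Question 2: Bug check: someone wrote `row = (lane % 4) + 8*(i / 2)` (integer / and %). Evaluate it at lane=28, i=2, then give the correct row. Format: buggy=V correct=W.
`(lane % 4) + 8*(i / 2)`[28,2]⇒8
lane 28⇒28/4=7, 28 mod 4=0
i=2  r:7+8⇒15  c:2·0+0⇒0
row: 8 vs 15

buggy=8 correct=15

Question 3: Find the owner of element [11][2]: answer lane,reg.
r: 11->gid=3,r8=1  c: 2->tid=1,i&1=0
L=3*4+1=13  i=1*2+0=2

13,2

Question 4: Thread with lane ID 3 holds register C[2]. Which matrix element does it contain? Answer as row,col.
8,6

lane 3: g=0 (3/4), t=3 (3%4)
i=2: r=0+8=8, c=3*2+0=6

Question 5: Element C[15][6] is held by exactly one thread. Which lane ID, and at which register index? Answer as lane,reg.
r: 15->gid=7,r8=1  c: 6->tid=3,i&1=0
L=7*4+3=31  i=1*2+0=2

31,2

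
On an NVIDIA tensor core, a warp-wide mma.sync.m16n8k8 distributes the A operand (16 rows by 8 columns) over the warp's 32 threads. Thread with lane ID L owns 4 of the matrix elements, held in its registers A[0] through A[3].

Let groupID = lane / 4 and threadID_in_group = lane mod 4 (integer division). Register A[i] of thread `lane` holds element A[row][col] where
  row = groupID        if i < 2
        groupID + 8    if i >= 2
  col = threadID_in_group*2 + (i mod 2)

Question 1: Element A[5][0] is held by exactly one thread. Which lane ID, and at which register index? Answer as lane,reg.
20,0

r: 5->gid=5,r8=0  c: 0->tid=0,i&1=0
L=5*4+0=20  i=0*2+0=0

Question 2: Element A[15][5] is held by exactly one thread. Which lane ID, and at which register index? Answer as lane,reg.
30,3

r=15→G=7,rhi=1  c=5→T=2,p=1
L=7*4+2=30  i=1*2+1=3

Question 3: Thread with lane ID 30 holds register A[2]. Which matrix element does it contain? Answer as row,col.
lane 30->30/4=7, 30 mod 4=2
i=2  r:7+8->15  c:2·2+0->4

15,4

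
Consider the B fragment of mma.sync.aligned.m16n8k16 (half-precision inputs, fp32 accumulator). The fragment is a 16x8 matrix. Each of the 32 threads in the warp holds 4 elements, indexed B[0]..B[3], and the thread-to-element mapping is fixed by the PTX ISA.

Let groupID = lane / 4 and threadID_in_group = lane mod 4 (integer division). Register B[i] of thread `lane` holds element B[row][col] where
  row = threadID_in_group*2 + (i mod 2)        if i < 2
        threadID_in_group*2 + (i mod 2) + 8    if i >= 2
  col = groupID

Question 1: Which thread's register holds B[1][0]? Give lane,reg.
c:0=>grp=0  r:1=>rB=0,tig=0,lo=1
L=0*4+0=0  i=0*2+1=1

0,1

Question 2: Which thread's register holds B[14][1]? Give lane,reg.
7,2

c=1→G=1  r=14→rhi=1,T=3,p=0
L=1*4+3=7  i=1*2+0=2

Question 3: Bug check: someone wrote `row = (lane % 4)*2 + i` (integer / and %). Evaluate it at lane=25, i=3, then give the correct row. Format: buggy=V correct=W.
`(lane % 4)*2 + i`[25,3]->5
lane 25->25/4=6, 25 mod 4=1
i=3  r:2·1+1+8->11  c:6
row: 5 vs 11

buggy=5 correct=11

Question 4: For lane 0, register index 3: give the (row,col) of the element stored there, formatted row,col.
lane 0⇒0/4=0, 0 mod 4=0
i=3  r:2·0+1+8⇒9  c:0

9,0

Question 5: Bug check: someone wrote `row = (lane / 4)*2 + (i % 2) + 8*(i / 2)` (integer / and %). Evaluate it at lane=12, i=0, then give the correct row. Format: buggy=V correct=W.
buggy=6 correct=0

`(lane / 4)*2 + (i % 2) + 8*(i / 2)`[12,0]->6
L=12->g=12>>2=3, t=12&3=0
[0]->row 0·2+0+0=0  col g=3
row: 6 vs 0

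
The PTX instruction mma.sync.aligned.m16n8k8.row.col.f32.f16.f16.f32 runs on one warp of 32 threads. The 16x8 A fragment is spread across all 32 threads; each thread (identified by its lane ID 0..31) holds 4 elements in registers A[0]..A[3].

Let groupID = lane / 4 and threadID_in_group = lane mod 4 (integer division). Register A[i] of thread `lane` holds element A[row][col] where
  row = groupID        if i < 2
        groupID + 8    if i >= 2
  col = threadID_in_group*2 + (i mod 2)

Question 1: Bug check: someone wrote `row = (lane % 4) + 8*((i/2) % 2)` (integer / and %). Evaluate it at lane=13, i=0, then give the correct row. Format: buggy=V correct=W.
buggy=1 correct=3

`(lane % 4) + 8*((i/2) % 2)`[13,0]->1
lane 13->13/4=3, 13 mod 4=1
i=0  r:3+0->3  c:2·1+0->2
row: 1 vs 3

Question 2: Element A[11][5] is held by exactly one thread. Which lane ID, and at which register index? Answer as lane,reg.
r: 11->gid=3,r8=1  c: 5->tid=2,i&1=1
L=3*4+2=14  i=1*2+1=3

14,3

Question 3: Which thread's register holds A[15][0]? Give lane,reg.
28,2

r:15=>grp=7,rB=1  c:0=>tig=0,lo=0
L=7*4+0=28  i=1*2+0=2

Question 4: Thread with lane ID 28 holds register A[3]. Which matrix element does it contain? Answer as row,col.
28: gid=7,tid=0
[3] (7+8,0*2+1) = (15,1)

15,1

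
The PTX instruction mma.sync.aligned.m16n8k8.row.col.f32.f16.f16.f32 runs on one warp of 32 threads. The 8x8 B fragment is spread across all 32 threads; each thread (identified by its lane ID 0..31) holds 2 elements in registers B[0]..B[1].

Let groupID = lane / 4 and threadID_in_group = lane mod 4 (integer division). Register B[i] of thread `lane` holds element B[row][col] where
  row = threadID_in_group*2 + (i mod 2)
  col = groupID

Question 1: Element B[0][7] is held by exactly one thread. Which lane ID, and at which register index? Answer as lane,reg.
28,0

c=7→G=7  r=0→T=0,p=0
L=7*4+0=28  i=0=0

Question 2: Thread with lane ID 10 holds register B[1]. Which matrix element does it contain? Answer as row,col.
5,2

L=10⇒gr=10>>2=2, th=10&3=2
[1]⇒row 2·2+1=5  col gr=2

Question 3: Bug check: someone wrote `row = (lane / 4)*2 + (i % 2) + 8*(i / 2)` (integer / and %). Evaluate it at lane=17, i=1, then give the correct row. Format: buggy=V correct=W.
`(lane / 4)*2 + (i % 2) + 8*(i / 2)`[17,1]->9
L=17->gid=17>>2=4, tid=17&3=1
[1]->row 1·2+1=3  col gid=4
row: 9 vs 3

buggy=9 correct=3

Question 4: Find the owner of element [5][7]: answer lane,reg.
30,1

c=7→G=7  r=5→T=2,p=1
L=7*4+2=30  i=1=1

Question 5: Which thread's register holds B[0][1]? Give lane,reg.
c=1→G=1  r=0→T=0,p=0
L=1*4+0=4  i=0=0

4,0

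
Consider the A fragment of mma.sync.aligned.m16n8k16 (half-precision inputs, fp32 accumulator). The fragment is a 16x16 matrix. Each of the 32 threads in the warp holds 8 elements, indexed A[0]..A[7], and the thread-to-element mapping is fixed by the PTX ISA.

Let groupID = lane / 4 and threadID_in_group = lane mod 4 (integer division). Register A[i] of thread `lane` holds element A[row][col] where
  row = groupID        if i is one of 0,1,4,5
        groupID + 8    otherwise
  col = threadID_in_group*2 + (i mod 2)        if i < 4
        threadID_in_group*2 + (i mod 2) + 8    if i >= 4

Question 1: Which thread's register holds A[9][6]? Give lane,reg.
r:9=>grp=1,rB=1  c:6=>cB=0,tig=3,lo=0
L=1*4+3=7  i=0*4+1*2+0=2

7,2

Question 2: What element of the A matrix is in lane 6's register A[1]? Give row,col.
lane 6->6/4=1, 6 mod 4=2
i=1  r:1+0->1  c:2·2+1+0->5

1,5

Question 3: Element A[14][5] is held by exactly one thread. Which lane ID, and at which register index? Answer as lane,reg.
r=14⇒gr=6,Rb=1  c=5⇒Cb=0,th=2,odd=1
L=6*4+2=26  i=0*4+1*2+1=3

26,3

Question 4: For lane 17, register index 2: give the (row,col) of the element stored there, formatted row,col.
lane 17: g=4 (17/4), t=1 (17%4)
i=2: r=4+8=12, c=1*2+0+0=2

12,2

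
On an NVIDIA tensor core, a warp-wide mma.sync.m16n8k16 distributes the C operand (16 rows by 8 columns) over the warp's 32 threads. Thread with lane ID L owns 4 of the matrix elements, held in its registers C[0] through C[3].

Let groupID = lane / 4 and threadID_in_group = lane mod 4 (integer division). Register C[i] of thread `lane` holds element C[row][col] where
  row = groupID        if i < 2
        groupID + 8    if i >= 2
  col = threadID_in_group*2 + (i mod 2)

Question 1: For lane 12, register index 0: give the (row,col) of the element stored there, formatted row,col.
lane 12→12/4=3, 12 mod 4=0
i=0  r:3+0→3  c:2·0+0→0

3,0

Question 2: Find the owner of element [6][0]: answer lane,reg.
24,0

r:6=>grp=6,rB=0  c:0=>tig=0,lo=0
L=6*4+0=24  i=0*2+0=0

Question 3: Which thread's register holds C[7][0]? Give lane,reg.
28,0

r=7→G=7,rhi=0  c=0→T=0,p=0
L=7*4+0=28  i=0*2+0=0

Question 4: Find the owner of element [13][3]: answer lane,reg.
r: 13->gid=5,r8=1  c: 3->tid=1,i&1=1
L=5*4+1=21  i=1*2+1=3

21,3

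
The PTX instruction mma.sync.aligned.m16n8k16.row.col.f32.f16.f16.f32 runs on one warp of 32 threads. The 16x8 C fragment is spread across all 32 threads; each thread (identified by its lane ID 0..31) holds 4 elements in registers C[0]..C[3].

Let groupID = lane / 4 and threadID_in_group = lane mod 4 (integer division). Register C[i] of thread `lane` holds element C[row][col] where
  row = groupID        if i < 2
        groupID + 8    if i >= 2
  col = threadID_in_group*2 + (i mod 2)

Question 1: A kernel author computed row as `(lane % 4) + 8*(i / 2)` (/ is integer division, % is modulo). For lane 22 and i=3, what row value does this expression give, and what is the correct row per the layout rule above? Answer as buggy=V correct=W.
buggy=10 correct=13

`(lane % 4) + 8*(i / 2)`[22,3]⇒10
lane 22: gr=5 (22/4), th=2 (22%4)
i=3: r=5+8=13, c=2*2+1=5
row: 10 vs 13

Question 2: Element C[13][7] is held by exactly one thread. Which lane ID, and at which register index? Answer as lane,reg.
r:13=>grp=5,rB=1  c:7=>tig=3,lo=1
L=5*4+3=23  i=1*2+1=3

23,3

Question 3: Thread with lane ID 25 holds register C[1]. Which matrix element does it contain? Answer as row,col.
lane 25->25/4=6, 25 mod 4=1
i=1  r:6+0->6  c:2·1+1->3

6,3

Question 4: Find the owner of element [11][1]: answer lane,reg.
r: 11->gid=3,r8=1  c: 1->tid=0,i&1=1
L=3*4+0=12  i=1*2+1=3

12,3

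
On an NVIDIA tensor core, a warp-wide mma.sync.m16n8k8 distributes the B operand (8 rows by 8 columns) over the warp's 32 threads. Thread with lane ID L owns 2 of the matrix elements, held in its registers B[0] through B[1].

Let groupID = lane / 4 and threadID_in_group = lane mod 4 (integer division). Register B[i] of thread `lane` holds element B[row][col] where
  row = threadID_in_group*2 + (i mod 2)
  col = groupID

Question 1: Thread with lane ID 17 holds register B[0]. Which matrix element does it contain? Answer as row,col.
lane 17->17/4=4, 17 mod 4=1
i=0  r:2·1+0->2  c:4

2,4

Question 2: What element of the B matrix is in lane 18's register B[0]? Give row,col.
18: gr=4,th=2
[0] (2*2+0,4) = (4,4)

4,4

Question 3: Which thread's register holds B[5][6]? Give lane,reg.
c: 6->gid=6  r: 5->tid=2,i&1=1
L=6*4+2=26  i=1=1

26,1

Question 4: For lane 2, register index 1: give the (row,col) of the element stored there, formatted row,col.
2: G=0,T=2
[1] (2*2+1,0) = (5,0)

5,0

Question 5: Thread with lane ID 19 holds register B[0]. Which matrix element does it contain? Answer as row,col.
L=19->g=19>>2=4, t=19&3=3
[0]->row 3·2+0=6  col g=4

6,4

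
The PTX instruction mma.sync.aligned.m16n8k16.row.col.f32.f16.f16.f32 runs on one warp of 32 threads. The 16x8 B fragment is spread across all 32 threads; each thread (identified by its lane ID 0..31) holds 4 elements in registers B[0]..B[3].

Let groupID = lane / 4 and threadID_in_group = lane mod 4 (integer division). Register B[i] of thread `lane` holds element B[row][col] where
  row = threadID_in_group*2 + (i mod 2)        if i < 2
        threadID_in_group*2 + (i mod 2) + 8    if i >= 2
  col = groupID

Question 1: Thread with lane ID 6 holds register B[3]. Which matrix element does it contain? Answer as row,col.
13,1

6: G=1,T=2
[3] (2*2+1+8,1) = (13,1)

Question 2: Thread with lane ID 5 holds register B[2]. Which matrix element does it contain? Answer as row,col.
5: grp=1,tig=1
[2] (1*2+0+8,1) = (10,1)

10,1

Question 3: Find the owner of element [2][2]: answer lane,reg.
9,0

c=2→G=2  r=2→rhi=0,T=1,p=0
L=2*4+1=9  i=0*2+0=0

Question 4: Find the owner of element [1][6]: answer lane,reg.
24,1

c=6→G=6  r=1→rhi=0,T=0,p=1
L=6*4+0=24  i=0*2+1=1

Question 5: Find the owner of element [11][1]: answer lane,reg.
5,3

c=1->g=1  r=11->rb=1,t=1,b0=1
L=1*4+1=5  i=1*2+1=3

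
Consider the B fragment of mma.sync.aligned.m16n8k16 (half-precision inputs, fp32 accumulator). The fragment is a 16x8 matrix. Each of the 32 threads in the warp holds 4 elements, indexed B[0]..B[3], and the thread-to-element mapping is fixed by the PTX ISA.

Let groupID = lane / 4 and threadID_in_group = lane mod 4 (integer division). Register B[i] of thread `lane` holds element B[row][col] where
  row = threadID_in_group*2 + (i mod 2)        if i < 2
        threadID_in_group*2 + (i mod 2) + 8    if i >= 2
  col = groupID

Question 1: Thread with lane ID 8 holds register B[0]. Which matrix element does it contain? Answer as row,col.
0,2

L=8→G=8>>2=2, T=8&3=0
[0]→row 0·2+0+0=0  col G=2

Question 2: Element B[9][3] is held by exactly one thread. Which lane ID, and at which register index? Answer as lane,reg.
c: 3->gid=3  r: 9->r8=1,tid=0,i&1=1
L=3*4+0=12  i=1*2+1=3

12,3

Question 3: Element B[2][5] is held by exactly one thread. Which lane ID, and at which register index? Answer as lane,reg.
21,0

c:5=>grp=5  r:2=>rB=0,tig=1,lo=0
L=5*4+1=21  i=0*2+0=0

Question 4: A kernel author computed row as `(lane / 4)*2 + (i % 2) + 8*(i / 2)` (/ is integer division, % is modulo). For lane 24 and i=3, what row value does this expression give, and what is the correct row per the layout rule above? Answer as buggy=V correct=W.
buggy=21 correct=9

`(lane / 4)*2 + (i % 2) + 8*(i / 2)`[24,3]->21
L=24->gid=24>>2=6, tid=24&3=0
[3]->row 0·2+1+8=9  col gid=6
row: 21 vs 9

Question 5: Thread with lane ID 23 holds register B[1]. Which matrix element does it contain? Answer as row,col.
7,5

L=23->gid=23>>2=5, tid=23&3=3
[1]->row 3·2+1+0=7  col gid=5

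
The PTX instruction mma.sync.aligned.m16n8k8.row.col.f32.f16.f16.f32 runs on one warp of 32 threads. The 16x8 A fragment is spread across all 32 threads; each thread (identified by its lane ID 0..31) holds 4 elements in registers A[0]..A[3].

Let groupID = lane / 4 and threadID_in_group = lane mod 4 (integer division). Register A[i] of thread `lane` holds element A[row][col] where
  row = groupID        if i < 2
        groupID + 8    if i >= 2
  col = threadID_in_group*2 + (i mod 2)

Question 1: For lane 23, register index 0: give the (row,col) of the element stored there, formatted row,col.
lane 23: gr=5 (23/4), th=3 (23%4)
i=0: r=5+0=5, c=3*2+0=6

5,6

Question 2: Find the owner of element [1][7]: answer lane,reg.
7,1

r=1->g=1,rb=0  c=7->t=3,b0=1
L=1*4+3=7  i=0*2+1=1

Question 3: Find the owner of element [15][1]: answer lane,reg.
r=15⇒gr=7,Rb=1  c=1⇒th=0,odd=1
L=7*4+0=28  i=1*2+1=3

28,3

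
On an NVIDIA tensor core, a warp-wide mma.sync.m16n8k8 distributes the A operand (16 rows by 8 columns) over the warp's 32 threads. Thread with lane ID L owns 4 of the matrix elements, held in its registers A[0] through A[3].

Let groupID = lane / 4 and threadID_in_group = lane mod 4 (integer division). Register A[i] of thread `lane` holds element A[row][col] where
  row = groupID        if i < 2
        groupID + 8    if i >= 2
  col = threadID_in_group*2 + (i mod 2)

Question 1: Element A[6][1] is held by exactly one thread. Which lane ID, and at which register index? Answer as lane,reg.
24,1

r=6->g=6,rb=0  c=1->t=0,b0=1
L=6*4+0=24  i=0*2+1=1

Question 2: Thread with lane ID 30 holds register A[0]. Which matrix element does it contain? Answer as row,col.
lane 30->30/4=7, 30 mod 4=2
i=0  r:7+0->7  c:2·2+0->4

7,4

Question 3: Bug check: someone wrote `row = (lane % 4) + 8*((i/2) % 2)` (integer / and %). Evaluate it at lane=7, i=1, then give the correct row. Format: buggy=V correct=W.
`(lane % 4) + 8*((i/2) % 2)`[7,1]⇒3
7: gr=1,th=3
[1] (1+0,3*2+1) = (1,7)
row: 3 vs 1

buggy=3 correct=1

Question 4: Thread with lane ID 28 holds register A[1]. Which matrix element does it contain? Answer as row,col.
7,1

lane 28=>28/4=7, 28 mod 4=0
i=1  r:7+0=>7  c:2·0+1=>1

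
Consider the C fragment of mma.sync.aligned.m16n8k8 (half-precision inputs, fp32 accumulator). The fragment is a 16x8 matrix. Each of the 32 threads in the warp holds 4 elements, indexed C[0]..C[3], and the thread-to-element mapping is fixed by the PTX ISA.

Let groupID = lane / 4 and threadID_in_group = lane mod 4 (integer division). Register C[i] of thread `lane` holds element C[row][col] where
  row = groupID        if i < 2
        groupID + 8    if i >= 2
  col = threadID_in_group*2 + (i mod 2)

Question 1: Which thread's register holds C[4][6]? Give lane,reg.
19,0

r=4->g=4,rb=0  c=6->t=3,b0=0
L=4*4+3=19  i=0*2+0=0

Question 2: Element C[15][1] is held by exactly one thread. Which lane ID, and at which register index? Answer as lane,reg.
r:15=>grp=7,rB=1  c:1=>tig=0,lo=1
L=7*4+0=28  i=1*2+1=3

28,3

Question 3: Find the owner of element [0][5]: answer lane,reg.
2,1

r: 0->gid=0,r8=0  c: 5->tid=2,i&1=1
L=0*4+2=2  i=0*2+1=1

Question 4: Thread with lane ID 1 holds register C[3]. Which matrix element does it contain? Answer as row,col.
8,3

L=1→G=1>>2=0, T=1&3=1
[3]→row 0+8=8  col 1·2+1=3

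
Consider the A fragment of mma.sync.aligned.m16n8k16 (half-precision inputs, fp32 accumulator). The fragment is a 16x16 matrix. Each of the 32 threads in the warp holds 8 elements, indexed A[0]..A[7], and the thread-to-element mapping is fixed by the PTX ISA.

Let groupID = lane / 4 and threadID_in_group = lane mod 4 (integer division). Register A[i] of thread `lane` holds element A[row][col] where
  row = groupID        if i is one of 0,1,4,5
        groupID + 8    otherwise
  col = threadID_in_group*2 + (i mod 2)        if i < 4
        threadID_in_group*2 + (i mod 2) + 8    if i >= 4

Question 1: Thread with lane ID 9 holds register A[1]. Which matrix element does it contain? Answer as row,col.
2,3

9: G=2,T=1
[1] (2+0,1*2+1+0) = (2,3)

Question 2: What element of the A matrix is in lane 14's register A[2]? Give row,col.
L=14->gid=14>>2=3, tid=14&3=2
[2]->row 3+8=11  col 2·2+0+0=4

11,4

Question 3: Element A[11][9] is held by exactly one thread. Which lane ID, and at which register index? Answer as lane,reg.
12,7

r=11→G=3,rhi=1  c=9→chi=1,T=0,p=1
L=3*4+0=12  i=1*4+1*2+1=7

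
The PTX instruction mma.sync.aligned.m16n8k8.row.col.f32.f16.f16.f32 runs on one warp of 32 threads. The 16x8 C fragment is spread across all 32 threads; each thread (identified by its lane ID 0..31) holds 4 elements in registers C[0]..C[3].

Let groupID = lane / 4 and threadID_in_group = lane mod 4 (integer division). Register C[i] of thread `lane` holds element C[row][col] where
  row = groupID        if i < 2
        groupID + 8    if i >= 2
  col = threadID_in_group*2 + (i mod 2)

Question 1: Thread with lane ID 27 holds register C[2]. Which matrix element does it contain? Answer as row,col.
14,6

27: gr=6,th=3
[2] (6+8,3*2+0) = (14,6)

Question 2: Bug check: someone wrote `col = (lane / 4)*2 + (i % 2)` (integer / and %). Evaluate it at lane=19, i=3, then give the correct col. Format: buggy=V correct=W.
buggy=9 correct=7

`(lane / 4)*2 + (i % 2)`[19,3]->9
L=19->g=19>>2=4, t=19&3=3
[3]->row 4+8=12  col 3·2+1=7
col: 9 vs 7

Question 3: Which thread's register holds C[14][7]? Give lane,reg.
r=14→G=6,rhi=1  c=7→T=3,p=1
L=6*4+3=27  i=1*2+1=3

27,3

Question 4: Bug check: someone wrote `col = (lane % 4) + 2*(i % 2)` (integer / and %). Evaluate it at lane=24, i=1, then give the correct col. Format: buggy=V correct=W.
buggy=2 correct=1

`(lane % 4) + 2*(i % 2)`[24,1]=>2
L=24=>grp=24>>2=6, tig=24&3=0
[1]=>row 6+0=6  col 0·2+1=1
col: 2 vs 1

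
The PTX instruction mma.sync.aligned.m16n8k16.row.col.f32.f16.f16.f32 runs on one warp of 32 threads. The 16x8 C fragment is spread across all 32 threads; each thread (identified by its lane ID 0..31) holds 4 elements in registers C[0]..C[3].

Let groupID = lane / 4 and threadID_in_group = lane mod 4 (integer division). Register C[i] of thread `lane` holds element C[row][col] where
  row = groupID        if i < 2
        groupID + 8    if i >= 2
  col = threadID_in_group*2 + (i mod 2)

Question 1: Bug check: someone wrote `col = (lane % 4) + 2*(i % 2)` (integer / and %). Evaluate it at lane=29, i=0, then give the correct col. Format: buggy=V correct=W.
buggy=1 correct=2

`(lane % 4) + 2*(i % 2)`[29,0]→1
L=29→G=29>>2=7, T=29&3=1
[0]→row 7+0=7  col 1·2+0=2
col: 1 vs 2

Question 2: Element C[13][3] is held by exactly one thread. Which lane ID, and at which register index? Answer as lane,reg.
r=13→G=5,rhi=1  c=3→T=1,p=1
L=5*4+1=21  i=1*2+1=3

21,3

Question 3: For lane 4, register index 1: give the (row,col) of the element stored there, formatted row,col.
1,1

lane 4: G=1 (4/4), T=0 (4%4)
i=1: r=1+0=1, c=0*2+1=1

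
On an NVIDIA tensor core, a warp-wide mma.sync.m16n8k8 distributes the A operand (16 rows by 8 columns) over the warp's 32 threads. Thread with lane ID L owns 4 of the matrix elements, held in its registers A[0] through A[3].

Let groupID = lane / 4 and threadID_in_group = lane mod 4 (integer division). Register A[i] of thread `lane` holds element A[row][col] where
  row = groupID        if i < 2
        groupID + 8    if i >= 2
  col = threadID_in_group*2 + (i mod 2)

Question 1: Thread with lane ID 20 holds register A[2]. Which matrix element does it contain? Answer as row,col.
13,0

20: grp=5,tig=0
[2] (5+8,0*2+0) = (13,0)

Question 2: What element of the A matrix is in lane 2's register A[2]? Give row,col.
lane 2=>2/4=0, 2 mod 4=2
i=2  r:0+8=>8  c:2·2+0=>4

8,4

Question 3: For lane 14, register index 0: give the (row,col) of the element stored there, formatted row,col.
3,4

lane 14=>14/4=3, 14 mod 4=2
i=0  r:3+0=>3  c:2·2+0=>4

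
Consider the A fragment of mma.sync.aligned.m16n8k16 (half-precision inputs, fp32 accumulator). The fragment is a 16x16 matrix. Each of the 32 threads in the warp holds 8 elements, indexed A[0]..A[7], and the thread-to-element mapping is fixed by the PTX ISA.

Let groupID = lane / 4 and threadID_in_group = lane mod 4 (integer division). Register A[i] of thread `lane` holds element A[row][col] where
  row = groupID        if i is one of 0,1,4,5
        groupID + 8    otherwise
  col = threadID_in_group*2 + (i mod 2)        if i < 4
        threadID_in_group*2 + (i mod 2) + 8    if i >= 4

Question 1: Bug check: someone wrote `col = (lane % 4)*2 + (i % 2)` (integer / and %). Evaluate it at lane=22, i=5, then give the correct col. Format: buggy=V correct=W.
buggy=5 correct=13

`(lane % 4)*2 + (i % 2)`[22,5]→5
lane 22: G=5 (22/4), T=2 (22%4)
i=5: r=5+0=5, c=2*2+1+8=13
col: 5 vs 13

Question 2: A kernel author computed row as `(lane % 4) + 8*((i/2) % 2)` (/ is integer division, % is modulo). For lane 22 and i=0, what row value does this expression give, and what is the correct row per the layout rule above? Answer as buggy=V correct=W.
buggy=2 correct=5

`(lane % 4) + 8*((i/2) % 2)`[22,0]->2
lane 22: gid=5 (22/4), tid=2 (22%4)
i=0: r=5+0=5, c=2*2+0+0=4
row: 2 vs 5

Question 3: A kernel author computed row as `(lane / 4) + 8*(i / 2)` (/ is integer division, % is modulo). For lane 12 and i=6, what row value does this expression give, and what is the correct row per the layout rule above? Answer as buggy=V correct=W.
`(lane / 4) + 8*(i / 2)`[12,6]=>27
12: grp=3,tig=0
[6] (3+8,0*2+0+8) = (11,8)
row: 27 vs 11

buggy=27 correct=11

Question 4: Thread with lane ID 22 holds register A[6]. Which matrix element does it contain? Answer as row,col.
13,12

22: gid=5,tid=2
[6] (5+8,2*2+0+8) = (13,12)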